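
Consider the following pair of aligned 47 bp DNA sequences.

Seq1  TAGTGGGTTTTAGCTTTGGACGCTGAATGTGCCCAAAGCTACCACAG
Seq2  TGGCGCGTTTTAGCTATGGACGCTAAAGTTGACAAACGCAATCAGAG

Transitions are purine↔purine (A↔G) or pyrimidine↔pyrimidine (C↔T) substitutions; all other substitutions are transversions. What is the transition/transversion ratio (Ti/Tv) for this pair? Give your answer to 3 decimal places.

0.444

Mismatches occur at site 2 (A/G, transition), site 4 (T/C, transition), site 6 (G/C, transversion), site 16 (T/A, transversion), site 25 (G/A, transition), site 28 (T/G, transversion), site 29 (G/T, transversion), site 32 (C/A, transversion), site 34 (C/A, transversion), site 37 (A/C, transversion), site 40 (T/A, transversion), site 42 (C/T, transition), site 45 (C/G, transversion).
Of the 13 differences, 4 transitions and 9 transversions, so Ti/Tv = 4/9 = 0.444.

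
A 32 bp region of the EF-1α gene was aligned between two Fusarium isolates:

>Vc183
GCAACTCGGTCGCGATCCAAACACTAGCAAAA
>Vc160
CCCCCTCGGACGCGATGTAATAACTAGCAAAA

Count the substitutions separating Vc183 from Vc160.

8

Differing sites — 1:G/C; 3:A/C; 4:A/C; 10:T/A; 17:C/G; 18:C/T; 21:A/T; 22:C/A.
That gives 8 mismatches out of 32 aligned sites, so the Hamming distance is 8.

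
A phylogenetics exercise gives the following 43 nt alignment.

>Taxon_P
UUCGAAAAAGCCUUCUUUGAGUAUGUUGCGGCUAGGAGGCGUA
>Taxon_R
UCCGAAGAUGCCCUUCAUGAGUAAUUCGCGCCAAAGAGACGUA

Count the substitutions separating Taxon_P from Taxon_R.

Mismatches occur at site 2 (U↔C), site 7 (A↔G), site 9 (A↔U), site 13 (U↔C), site 15 (C↔U), site 16 (U↔C), site 17 (U↔A), site 24 (U↔A), site 25 (G↔U), site 27 (U↔C), site 31 (G↔C), site 33 (U↔A), site 35 (G↔A), site 39 (G↔A).
That gives 14 mismatches out of 43 aligned sites, so the Hamming distance is 14.

14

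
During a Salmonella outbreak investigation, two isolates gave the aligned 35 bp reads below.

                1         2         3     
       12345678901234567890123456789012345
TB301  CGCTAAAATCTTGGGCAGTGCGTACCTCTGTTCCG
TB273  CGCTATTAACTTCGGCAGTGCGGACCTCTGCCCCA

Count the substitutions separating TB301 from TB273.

8

Mismatches occur at site 6 (A→T), site 7 (A→T), site 9 (T→A), site 13 (G→C), site 23 (T→G), site 31 (T→C), site 32 (T→C), site 35 (G→A).
That gives 8 mismatches out of 35 aligned sites, so the Hamming distance is 8.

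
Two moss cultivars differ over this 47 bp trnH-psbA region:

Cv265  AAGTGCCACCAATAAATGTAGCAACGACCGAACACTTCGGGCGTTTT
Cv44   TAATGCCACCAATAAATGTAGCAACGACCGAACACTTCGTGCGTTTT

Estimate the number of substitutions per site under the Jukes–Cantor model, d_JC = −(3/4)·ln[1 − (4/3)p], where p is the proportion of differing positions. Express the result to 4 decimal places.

0.0667

Mismatches occur at site 1 (A→T), site 3 (G→A), site 40 (G→T).
p = 3/47 = 0.063830.
d = −0.75 · ln(1 − (4/3)·0.063830) = −0.75 · ln(0.914893) = −0.75 · (-0.088948) = 0.0667.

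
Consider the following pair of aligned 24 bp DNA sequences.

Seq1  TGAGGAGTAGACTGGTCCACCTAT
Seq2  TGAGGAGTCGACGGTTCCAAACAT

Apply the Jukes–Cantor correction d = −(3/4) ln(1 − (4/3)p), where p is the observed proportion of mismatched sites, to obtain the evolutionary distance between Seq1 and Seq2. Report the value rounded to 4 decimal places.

0.3041

Differing sites — 9:A/C; 13:T/G; 15:G/T; 20:C/A; 21:C/A; 22:T/C.
p = 6/24 = 0.250000.
d = −0.75 · ln(1 − (4/3)·0.250000) = −0.75 · ln(0.666667) = −0.75 · (-0.405465) = 0.3041.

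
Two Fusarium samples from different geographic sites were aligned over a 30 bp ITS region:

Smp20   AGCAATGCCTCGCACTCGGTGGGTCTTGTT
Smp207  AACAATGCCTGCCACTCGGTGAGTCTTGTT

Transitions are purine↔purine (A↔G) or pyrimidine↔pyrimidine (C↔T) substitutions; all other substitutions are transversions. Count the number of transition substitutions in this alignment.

Differing sites — 2:G/A (Ti); 11:C/G (Tv); 12:G/C (Tv); 22:G/A (Ti).
Of the 4 differences, 2 transitions and 2 transversions, so the answer is 2.

2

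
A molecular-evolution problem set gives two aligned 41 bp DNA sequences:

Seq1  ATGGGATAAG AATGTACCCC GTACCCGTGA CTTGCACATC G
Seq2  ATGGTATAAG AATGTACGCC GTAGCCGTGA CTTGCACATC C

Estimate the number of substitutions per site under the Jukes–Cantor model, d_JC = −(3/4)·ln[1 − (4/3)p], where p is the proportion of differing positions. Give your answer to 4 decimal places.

0.1045

Differing sites — 5:G/T; 18:C/G; 24:C/G; 41:G/C.
p = 4/41 = 0.097561.
d = −0.75 · ln(1 − (4/3)·0.097561) = −0.75 · ln(0.869919) = −0.75 · (-0.139355) = 0.1045.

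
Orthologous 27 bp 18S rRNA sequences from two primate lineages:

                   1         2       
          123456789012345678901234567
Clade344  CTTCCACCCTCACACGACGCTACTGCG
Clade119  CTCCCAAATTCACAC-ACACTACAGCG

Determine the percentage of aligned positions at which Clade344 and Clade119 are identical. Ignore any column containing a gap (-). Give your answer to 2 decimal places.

76.92%

Excluding the 1 gap column leaves 26 comparable sites.
The sequences differ at positions 3 (T/C), 7 (C/A), 8 (C/A), 9 (C/T), 19 (G/A), 24 (T/A).
20 of the 26 comparable sites match, so the percent identity is 20/26 × 100 = 76.92%.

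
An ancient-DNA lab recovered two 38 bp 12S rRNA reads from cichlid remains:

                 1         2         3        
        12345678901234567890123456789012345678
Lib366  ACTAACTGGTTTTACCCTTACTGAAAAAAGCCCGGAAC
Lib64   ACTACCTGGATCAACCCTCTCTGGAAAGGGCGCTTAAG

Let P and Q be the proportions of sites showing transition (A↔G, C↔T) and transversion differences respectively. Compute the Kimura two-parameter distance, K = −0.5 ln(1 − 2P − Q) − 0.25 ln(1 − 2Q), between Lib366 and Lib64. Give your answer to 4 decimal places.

0.4576

Differing sites — 5:A/C (Tv); 10:T/A (Tv); 12:T/C (Ti); 13:T/A (Tv); 19:T/C (Ti); 20:A/T (Tv); 24:A/G (Ti); 28:A/G (Ti); 29:A/G (Ti); 32:C/G (Tv); 34:G/T (Tv); 35:G/T (Tv); 38:C/G (Tv).
Of the 13 differences, 5 transitions and 8 transversions over 38 sites: P = 5/38 = 0.131579, Q = 8/38 = 0.210526.
d = −0.5·ln(0.526316) − 0.25·ln(0.578948) = −0.5·(-0.641853) − 0.25·(-0.546543) = 0.4576.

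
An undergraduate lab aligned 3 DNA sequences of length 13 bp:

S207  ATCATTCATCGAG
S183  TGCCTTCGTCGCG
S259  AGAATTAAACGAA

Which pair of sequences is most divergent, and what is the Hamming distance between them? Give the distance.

8

Pairwise Hamming distances:
  S207 vs S183: 5
  S207 vs S259: 5
  S183 vs S259: 8
The largest is 8, between S183 and S259.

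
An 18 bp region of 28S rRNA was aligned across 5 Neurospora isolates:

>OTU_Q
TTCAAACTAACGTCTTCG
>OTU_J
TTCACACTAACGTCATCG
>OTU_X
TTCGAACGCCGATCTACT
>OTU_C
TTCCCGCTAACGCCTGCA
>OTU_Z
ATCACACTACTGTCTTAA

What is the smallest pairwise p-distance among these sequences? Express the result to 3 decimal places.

0.111

Pairwise Hamming distances:
  OTU_Q vs OTU_J: 2
  OTU_Q vs OTU_X: 8
  OTU_Q vs OTU_C: 6
  OTU_Q vs OTU_Z: 6
  OTU_J vs OTU_X: 10
  OTU_J vs OTU_C: 6
  OTU_J vs OTU_Z: 6
  OTU_X vs OTU_C: 11
  OTU_X vs OTU_Z: 10
  OTU_C vs OTU_Z: 8
The smallest is 2 mismatches, between OTU_Q and OTU_J; p = 2/18 = 0.111.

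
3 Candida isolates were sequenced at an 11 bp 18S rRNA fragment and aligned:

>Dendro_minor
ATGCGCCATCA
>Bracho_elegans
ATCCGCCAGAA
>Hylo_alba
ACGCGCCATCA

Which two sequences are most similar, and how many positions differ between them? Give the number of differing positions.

1

Pairwise Hamming distances:
  Dendro_minor vs Bracho_elegans: 3
  Dendro_minor vs Hylo_alba: 1
  Bracho_elegans vs Hylo_alba: 4
The smallest is 1, between Dendro_minor and Hylo_alba.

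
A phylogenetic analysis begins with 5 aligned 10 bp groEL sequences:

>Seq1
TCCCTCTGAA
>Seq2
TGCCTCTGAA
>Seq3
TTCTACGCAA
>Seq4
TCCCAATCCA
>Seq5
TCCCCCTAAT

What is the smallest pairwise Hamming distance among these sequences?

Pairwise Hamming distances:
  Seq1 vs Seq2: 1
  Seq1 vs Seq3: 5
  Seq1 vs Seq4: 4
  Seq1 vs Seq5: 3
  Seq2 vs Seq3: 5
  Seq2 vs Seq4: 5
  Seq2 vs Seq5: 4
  Seq3 vs Seq4: 5
  Seq3 vs Seq5: 6
  Seq4 vs Seq5: 5
The smallest is 1, between Seq1 and Seq2.

1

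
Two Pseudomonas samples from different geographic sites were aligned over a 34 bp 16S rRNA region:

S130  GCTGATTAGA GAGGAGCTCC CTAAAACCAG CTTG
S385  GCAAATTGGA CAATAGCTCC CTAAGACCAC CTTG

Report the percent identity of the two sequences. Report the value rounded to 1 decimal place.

The sequences differ at positions 3 (T/A), 4 (G/A), 8 (A/G), 11 (G/C), 13 (G/A), 14 (G/T), 25 (A/G), 30 (G/C).
26 of the 34 sites match, so the percent identity is 26/34 × 100 = 76.5%.

76.5%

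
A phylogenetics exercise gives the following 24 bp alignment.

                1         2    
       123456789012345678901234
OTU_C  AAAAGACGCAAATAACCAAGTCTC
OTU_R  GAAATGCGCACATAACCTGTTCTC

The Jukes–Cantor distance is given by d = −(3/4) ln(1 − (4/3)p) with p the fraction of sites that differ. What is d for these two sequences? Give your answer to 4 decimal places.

The sequences differ at positions 1 (A/G), 5 (G/T), 6 (A/G), 11 (A/C), 18 (A/T), 19 (A/G), 20 (G/T).
p = 7/24 = 0.291667.
d = −0.75 · ln(1 − (4/3)·0.291667) = −0.75 · ln(0.611111) = −0.75 · (-0.492477) = 0.3694.

0.3694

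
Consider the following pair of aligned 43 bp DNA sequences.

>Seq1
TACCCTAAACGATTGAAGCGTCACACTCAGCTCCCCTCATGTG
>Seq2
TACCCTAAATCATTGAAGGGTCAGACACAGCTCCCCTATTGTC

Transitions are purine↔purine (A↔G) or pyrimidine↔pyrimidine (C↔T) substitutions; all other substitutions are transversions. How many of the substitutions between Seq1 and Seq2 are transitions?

1

Differing sites — 10:C/T (Ti); 11:G/C (Tv); 19:C/G (Tv); 24:C/G (Tv); 27:T/A (Tv); 38:C/A (Tv); 39:A/T (Tv); 43:G/C (Tv).
Of the 8 differences, 1 transition and 7 transversions, so the answer is 1.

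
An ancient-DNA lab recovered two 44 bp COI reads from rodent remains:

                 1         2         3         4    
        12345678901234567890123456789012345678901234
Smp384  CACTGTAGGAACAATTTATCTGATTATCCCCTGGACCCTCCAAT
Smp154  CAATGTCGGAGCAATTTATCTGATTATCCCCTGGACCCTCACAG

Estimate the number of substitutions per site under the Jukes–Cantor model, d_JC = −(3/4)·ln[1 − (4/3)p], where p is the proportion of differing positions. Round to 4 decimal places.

0.1505

Mismatches occur at site 3 (C↔A), site 7 (A↔C), site 11 (A↔G), site 41 (C↔A), site 42 (A↔C), site 44 (T↔G).
p = 6/44 = 0.136364.
d = −0.75 · ln(1 − (4/3)·0.136364) = −0.75 · ln(0.818181) = −0.75 · (-0.200672) = 0.1505.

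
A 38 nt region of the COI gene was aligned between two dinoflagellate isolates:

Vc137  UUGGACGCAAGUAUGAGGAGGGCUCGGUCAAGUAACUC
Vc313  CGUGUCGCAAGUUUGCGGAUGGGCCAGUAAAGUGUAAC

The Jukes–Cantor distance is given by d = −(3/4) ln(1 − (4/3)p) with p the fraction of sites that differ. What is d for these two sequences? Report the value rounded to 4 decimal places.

0.5604

The sequences differ at positions 1 (U/C), 2 (U/G), 3 (G/U), 5 (A/U), 13 (A/U), 16 (A/C), 20 (G/U), 23 (C/G), 24 (U/C), 26 (G/A), 29 (C/A), 34 (A/G), 35 (A/U), 36 (C/A), 37 (U/A).
p = 15/38 = 0.394737.
d = −0.75 · ln(1 − (4/3)·0.394737) = −0.75 · ln(0.473684) = −0.75 · (-0.747215) = 0.5604.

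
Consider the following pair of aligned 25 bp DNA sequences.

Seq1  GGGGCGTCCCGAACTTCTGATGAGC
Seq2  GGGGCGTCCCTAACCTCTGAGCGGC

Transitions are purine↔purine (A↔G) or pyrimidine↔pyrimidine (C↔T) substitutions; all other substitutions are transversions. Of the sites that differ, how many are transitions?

2

Mismatches occur at site 11 (G↔T, transversion), site 15 (T↔C, transition), site 21 (T↔G, transversion), site 22 (G↔C, transversion), site 23 (A↔G, transition).
Of the 5 differences, 2 transitions and 3 transversions, so the answer is 2.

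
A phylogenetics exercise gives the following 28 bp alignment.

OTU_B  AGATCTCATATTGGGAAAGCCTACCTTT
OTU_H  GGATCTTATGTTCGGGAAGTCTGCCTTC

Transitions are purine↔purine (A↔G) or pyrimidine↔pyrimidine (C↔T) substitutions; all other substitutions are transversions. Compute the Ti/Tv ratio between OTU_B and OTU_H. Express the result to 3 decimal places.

7.000

Mismatches occur at site 1 (A/G, transition), site 7 (C/T, transition), site 10 (A/G, transition), site 13 (G/C, transversion), site 16 (A/G, transition), site 20 (C/T, transition), site 23 (A/G, transition), site 28 (T/C, transition).
Of the 8 differences, 7 transitions and 1 transversion, so Ti/Tv = 7/1 = 7.000.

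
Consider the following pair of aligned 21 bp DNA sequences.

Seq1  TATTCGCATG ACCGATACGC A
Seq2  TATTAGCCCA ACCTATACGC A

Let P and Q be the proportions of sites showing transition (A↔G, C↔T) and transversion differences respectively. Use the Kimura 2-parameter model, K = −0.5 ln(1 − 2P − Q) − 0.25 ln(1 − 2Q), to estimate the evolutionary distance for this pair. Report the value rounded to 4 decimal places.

Differing sites — 5:C/A (Tv); 8:A/C (Tv); 9:T/C (Ti); 10:G/A (Ti); 14:G/T (Tv).
Of the 5 differences, 2 transitions and 3 transversions over 21 sites: P = 2/21 = 0.095238, Q = 3/21 = 0.142857.
d = −0.5·ln(0.666667) − 0.25·ln(0.714286) = −0.5·(-0.405465) − 0.25·(-0.336472) = 0.2869.

0.2869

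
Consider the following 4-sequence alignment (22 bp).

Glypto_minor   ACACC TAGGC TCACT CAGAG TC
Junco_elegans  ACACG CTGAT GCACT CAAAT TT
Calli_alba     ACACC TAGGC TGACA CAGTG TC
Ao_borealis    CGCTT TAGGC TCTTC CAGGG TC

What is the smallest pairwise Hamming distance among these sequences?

Pairwise Hamming distances:
  Glypto_minor vs Junco_elegans: 9
  Glypto_minor vs Calli_alba: 3
  Glypto_minor vs Ao_borealis: 9
  Junco_elegans vs Calli_alba: 12
  Junco_elegans vs Ao_borealis: 17
  Calli_alba vs Ao_borealis: 10
The smallest is 3, between Glypto_minor and Calli_alba.

3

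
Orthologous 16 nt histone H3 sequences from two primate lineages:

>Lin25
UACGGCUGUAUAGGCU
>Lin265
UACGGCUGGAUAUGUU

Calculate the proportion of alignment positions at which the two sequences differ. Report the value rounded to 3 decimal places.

Mismatches occur at site 9 (U↔G), site 13 (G↔U), site 15 (C↔U).
There are 3 differences over 16 sites, so p = 3/16 = 0.188.

0.188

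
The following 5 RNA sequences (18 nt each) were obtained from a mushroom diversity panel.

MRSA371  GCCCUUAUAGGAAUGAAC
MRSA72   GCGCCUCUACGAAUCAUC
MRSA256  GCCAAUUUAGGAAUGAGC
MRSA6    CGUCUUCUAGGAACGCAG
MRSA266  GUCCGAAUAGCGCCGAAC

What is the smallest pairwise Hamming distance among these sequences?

4

Pairwise Hamming distances:
  MRSA371 vs MRSA72: 6
  MRSA371 vs MRSA256: 4
  MRSA371 vs MRSA6: 7
  MRSA371 vs MRSA266: 7
  MRSA72 vs MRSA256: 7
  MRSA72 vs MRSA6: 10
  MRSA72 vs MRSA266: 12
  MRSA256 vs MRSA6: 10
  MRSA256 vs MRSA266: 10
  MRSA6 vs MRSA266: 11
The smallest is 4, between MRSA371 and MRSA256.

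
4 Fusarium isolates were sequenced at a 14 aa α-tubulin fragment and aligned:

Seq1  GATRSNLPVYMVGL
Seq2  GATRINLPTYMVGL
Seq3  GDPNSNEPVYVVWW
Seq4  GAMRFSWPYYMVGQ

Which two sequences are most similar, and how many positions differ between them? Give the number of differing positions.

2

Pairwise Hamming distances:
  Seq1 vs Seq2: 2
  Seq1 vs Seq3: 7
  Seq1 vs Seq4: 6
  Seq2 vs Seq3: 9
  Seq2 vs Seq4: 6
  Seq3 vs Seq4: 10
The smallest is 2, between Seq1 and Seq2.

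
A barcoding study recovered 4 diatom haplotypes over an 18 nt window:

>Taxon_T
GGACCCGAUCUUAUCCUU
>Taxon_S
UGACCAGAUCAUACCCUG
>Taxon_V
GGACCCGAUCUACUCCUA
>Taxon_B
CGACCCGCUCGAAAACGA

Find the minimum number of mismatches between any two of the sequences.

Pairwise Hamming distances:
  Taxon_T vs Taxon_S: 5
  Taxon_T vs Taxon_V: 3
  Taxon_T vs Taxon_B: 8
  Taxon_S vs Taxon_V: 7
  Taxon_S vs Taxon_B: 9
  Taxon_V vs Taxon_B: 7
The smallest is 3, between Taxon_T and Taxon_V.

3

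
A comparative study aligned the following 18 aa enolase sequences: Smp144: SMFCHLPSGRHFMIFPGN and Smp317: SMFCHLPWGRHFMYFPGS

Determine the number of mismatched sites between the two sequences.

3

Differing sites — 8:S/W; 14:I/Y; 18:N/S.
That gives 3 mismatches out of 18 aligned sites, so the Hamming distance is 3.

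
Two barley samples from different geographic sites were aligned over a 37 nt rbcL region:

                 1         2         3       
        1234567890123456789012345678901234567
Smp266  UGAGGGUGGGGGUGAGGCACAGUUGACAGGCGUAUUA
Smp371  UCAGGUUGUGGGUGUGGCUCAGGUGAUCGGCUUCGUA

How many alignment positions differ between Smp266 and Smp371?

11

Mismatches occur at site 2 (G↔C), site 6 (G↔U), site 9 (G↔U), site 15 (A↔U), site 19 (A↔U), site 23 (U↔G), site 27 (C↔U), site 28 (A↔C), site 32 (G↔U), site 34 (A↔C), site 35 (U↔G).
That gives 11 mismatches out of 37 aligned sites, so the Hamming distance is 11.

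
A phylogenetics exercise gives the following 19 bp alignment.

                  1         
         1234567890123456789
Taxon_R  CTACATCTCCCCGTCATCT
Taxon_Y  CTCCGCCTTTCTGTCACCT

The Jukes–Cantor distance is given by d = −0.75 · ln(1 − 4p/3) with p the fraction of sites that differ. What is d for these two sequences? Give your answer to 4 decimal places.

Differing sites — 3:A/C; 5:A/G; 6:T/C; 9:C/T; 10:C/T; 12:C/T; 17:T/C.
p = 7/19 = 0.368421.
d = −0.75 · ln(1 − (4/3)·0.368421) = −0.75 · ln(0.508772) = −0.75 · (-0.675755) = 0.5068.

0.5068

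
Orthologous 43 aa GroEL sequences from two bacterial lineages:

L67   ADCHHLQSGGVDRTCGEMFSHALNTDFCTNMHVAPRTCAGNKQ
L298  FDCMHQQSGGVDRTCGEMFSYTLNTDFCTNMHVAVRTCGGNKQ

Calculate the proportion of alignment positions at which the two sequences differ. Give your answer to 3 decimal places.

0.163

Mismatches occur at site 1 (A↔F), site 4 (H↔M), site 6 (L↔Q), site 21 (H↔Y), site 22 (A↔T), site 35 (P↔V), site 39 (A↔G).
There are 7 differences over 43 sites, so p = 7/43 = 0.163.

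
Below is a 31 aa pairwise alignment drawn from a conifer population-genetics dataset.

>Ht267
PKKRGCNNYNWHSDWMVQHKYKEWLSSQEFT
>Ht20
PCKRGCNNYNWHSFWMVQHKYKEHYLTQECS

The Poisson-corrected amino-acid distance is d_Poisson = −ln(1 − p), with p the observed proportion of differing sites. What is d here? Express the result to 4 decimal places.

0.2985

Differing sites — 2:K/C; 14:D/F; 24:W/H; 25:L/Y; 26:S/L; 27:S/T; 30:F/C; 31:T/S.
p = 8/31 = 0.258065.
d = −ln(1 − 0.258065) = −ln(0.741935) = 0.2985.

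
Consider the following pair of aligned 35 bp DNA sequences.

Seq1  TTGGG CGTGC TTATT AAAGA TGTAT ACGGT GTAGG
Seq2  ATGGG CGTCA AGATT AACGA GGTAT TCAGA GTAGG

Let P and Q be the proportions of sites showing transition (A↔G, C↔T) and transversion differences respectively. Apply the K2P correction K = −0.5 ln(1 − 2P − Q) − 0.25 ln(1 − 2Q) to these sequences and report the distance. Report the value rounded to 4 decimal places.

0.3692

Mismatches occur at site 1 (T/A, transversion), site 9 (G/C, transversion), site 10 (C/A, transversion), site 11 (T/A, transversion), site 12 (T/G, transversion), site 18 (A/C, transversion), site 21 (T/G, transversion), site 26 (A/T, transversion), site 28 (G/A, transition), site 30 (T/A, transversion).
Of the 10 differences, 1 transition and 9 transversions over 35 sites: P = 1/35 = 0.028571, Q = 9/35 = 0.257143.
d = −0.5·ln(0.685715) − 0.25·ln(0.485714) = −0.5·(-0.377293) − 0.25·(-0.722135) = 0.3692.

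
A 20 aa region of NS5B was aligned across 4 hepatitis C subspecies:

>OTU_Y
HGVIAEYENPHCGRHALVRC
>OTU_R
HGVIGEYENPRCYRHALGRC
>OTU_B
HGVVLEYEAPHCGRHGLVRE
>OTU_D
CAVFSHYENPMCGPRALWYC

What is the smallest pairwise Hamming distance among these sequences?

Pairwise Hamming distances:
  OTU_Y vs OTU_R: 4
  OTU_Y vs OTU_B: 5
  OTU_Y vs OTU_D: 10
  OTU_R vs OTU_B: 8
  OTU_R vs OTU_D: 11
  OTU_B vs OTU_D: 13
The smallest is 4, between OTU_Y and OTU_R.

4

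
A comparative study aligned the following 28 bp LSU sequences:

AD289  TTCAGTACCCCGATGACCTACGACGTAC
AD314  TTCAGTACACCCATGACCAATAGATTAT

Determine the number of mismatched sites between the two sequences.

The sequences differ at positions 9 (C/A), 12 (G/C), 19 (T/A), 21 (C/T), 22 (G/A), 23 (A/G), 24 (C/A), 25 (G/T), 28 (C/T).
That gives 9 mismatches out of 28 aligned sites, so the Hamming distance is 9.

9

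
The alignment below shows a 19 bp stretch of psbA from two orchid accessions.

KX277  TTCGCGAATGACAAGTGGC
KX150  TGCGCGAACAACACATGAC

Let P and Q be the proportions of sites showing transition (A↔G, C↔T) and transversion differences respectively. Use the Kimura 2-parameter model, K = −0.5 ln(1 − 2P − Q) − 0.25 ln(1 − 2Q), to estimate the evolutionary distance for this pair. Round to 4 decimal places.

0.4327

Differing sites — 2:T/G (Tv); 9:T/C (Ti); 10:G/A (Ti); 14:A/C (Tv); 15:G/A (Ti); 18:G/A (Ti).
Of the 6 differences, 4 transitions and 2 transversions over 19 sites: P = 4/19 = 0.210526, Q = 2/19 = 0.105263.
d = −0.5·ln(0.473685) − 0.25·ln(0.789474) = −0.5·(-0.747213) − 0.25·(-0.236388) = 0.4327.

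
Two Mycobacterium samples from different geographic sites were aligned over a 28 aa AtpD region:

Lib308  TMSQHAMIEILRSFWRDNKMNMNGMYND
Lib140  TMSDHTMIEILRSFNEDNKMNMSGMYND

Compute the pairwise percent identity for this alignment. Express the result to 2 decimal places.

82.14%

Differing sites — 4:Q/D; 6:A/T; 15:W/N; 16:R/E; 23:N/S.
23 of the 28 sites match, so the percent identity is 23/28 × 100 = 82.14%.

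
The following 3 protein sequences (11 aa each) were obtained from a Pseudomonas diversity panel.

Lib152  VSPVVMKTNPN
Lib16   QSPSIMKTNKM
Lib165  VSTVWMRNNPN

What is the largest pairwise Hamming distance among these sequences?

Pairwise Hamming distances:
  Lib152 vs Lib16: 5
  Lib152 vs Lib165: 4
  Lib16 vs Lib165: 8
The largest is 8, between Lib16 and Lib165.

8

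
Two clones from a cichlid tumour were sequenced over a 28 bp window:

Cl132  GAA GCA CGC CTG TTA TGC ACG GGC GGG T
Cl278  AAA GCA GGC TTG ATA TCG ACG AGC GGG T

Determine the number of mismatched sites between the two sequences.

Mismatches occur at site 1 (G↔A), site 7 (C↔G), site 10 (C↔T), site 13 (T↔A), site 17 (G↔C), site 18 (C↔G), site 22 (G↔A).
That gives 7 mismatches out of 28 aligned sites, so the Hamming distance is 7.

7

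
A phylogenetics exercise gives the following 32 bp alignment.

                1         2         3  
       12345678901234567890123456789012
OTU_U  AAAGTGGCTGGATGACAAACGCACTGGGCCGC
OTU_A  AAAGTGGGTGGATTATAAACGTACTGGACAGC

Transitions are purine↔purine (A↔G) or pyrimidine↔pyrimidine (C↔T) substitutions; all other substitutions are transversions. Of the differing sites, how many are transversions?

Differing sites — 8:C/G (Tv); 14:G/T (Tv); 16:C/T (Ti); 22:C/T (Ti); 28:G/A (Ti); 30:C/A (Tv).
Of the 6 differences, 3 transitions and 3 transversions, so the answer is 3.

3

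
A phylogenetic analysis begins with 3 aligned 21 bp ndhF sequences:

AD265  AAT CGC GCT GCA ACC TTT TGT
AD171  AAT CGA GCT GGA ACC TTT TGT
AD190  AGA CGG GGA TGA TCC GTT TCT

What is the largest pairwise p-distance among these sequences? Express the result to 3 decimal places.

Pairwise Hamming distances:
  AD265 vs AD171: 2
  AD265 vs AD190: 10
  AD171 vs AD190: 9
The largest is 10 mismatches, between AD265 and AD190; p = 10/21 = 0.476.

0.476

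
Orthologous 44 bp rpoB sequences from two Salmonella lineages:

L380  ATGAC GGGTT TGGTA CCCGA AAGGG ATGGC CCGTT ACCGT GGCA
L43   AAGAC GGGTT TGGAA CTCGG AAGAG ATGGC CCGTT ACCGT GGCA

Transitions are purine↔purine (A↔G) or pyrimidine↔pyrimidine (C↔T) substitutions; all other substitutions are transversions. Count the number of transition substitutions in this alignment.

Mismatches occur at site 2 (T/A, transversion), site 14 (T/A, transversion), site 17 (C/T, transition), site 20 (A/G, transition), site 24 (G/A, transition).
Of the 5 differences, 3 transitions and 2 transversions, so the answer is 3.

3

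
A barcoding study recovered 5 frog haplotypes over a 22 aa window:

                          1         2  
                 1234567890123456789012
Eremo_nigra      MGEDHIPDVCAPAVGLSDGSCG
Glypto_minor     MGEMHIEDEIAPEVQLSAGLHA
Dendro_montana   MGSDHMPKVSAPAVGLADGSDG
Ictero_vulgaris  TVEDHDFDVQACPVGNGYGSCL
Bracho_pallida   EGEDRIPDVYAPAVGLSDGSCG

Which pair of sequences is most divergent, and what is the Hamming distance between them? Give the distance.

16

Pairwise Hamming distances:
  Eremo_nigra vs Glypto_minor: 10
  Eremo_nigra vs Dendro_montana: 6
  Eremo_nigra vs Ictero_vulgaris: 11
  Eremo_nigra vs Bracho_pallida: 3
  Glypto_minor vs Dendro_montana: 14
  Glypto_minor vs Ictero_vulgaris: 16
  Glypto_minor vs Bracho_pallida: 12
  Dendro_montana vs Ictero_vulgaris: 14
  Dendro_montana vs Bracho_pallida: 8
  Ictero_vulgaris vs Bracho_pallida: 12
The largest is 16, between Glypto_minor and Ictero_vulgaris.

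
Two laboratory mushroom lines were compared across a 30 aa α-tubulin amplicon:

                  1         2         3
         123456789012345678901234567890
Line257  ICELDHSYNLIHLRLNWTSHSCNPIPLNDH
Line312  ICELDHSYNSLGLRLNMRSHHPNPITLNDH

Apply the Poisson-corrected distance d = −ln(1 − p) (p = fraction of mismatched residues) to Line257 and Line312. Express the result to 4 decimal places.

0.3102

Mismatches occur at site 10 (L→S), site 11 (I→L), site 12 (H→G), site 17 (W→M), site 18 (T→R), site 21 (S→H), site 22 (C→P), site 26 (P→T).
p = 8/30 = 0.266667.
d = −ln(1 − 0.266667) = −ln(0.733333) = 0.3102.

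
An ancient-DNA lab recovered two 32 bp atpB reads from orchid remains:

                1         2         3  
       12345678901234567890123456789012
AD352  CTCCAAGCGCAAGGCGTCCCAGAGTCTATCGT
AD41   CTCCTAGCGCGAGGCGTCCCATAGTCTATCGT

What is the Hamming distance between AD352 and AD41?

3

Differing sites — 5:A/T; 11:A/G; 22:G/T.
That gives 3 mismatches out of 32 aligned sites, so the Hamming distance is 3.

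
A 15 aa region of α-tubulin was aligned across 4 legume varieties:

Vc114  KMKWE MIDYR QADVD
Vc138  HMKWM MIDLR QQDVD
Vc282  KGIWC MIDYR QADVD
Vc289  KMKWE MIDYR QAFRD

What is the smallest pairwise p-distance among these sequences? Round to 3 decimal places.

0.133

Pairwise Hamming distances:
  Vc114 vs Vc138: 4
  Vc114 vs Vc282: 3
  Vc114 vs Vc289: 2
  Vc138 vs Vc282: 6
  Vc138 vs Vc289: 6
  Vc282 vs Vc289: 5
The smallest is 2 mismatches, between Vc114 and Vc289; p = 2/15 = 0.133.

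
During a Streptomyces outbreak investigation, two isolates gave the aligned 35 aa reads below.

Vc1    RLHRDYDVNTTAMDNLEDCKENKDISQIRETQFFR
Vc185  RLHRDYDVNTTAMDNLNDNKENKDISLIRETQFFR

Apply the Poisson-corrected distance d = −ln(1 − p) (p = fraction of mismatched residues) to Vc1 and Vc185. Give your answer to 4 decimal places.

0.0896

Mismatches occur at site 17 (E/N), site 19 (C/N), site 27 (Q/L).
p = 3/35 = 0.085714.
d = −ln(1 − 0.085714) = −ln(0.914286) = 0.0896.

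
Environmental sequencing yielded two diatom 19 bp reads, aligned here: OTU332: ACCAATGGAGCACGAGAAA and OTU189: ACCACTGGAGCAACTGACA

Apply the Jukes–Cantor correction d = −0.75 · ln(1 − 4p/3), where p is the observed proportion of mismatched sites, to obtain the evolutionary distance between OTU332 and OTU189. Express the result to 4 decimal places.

Mismatches occur at site 5 (A/C), site 13 (C/A), site 14 (G/C), site 15 (A/T), site 18 (A/C).
p = 5/19 = 0.263158.
d = −0.75 · ln(1 − (4/3)·0.263158) = −0.75 · ln(0.649123) = −0.75 · (-0.432133) = 0.3241.

0.3241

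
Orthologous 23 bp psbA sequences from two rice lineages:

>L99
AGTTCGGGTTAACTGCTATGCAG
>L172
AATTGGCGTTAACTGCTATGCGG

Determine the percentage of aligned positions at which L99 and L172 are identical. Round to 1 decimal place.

82.6%

Differing sites — 2:G/A; 5:C/G; 7:G/C; 22:A/G.
19 of the 23 sites match, so the percent identity is 19/23 × 100 = 82.6%.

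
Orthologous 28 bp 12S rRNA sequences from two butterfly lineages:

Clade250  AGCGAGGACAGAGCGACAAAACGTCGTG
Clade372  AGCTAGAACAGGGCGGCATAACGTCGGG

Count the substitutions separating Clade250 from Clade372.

The sequences differ at positions 4 (G/T), 7 (G/A), 12 (A/G), 16 (A/G), 19 (A/T), 27 (T/G).
That gives 6 mismatches out of 28 aligned sites, so the Hamming distance is 6.

6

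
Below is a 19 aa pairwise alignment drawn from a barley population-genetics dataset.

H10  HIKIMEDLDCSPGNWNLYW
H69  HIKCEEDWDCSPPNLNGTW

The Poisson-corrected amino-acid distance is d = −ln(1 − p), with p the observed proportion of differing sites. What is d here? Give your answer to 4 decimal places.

Mismatches occur at site 4 (I→C), site 5 (M→E), site 8 (L→W), site 13 (G→P), site 15 (W→L), site 17 (L→G), site 18 (Y→T).
p = 7/19 = 0.368421.
d = −ln(1 − 0.368421) = −ln(0.631579) = 0.4595.

0.4595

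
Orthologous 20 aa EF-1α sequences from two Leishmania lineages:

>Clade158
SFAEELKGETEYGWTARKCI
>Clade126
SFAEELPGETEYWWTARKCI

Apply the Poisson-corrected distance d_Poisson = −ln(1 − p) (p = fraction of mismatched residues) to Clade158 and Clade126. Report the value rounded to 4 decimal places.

0.1054

The sequences differ at positions 7 (K/P), 13 (G/W).
p = 2/20 = 0.100000.
d = −ln(1 − 0.100000) = −ln(0.900000) = 0.1054.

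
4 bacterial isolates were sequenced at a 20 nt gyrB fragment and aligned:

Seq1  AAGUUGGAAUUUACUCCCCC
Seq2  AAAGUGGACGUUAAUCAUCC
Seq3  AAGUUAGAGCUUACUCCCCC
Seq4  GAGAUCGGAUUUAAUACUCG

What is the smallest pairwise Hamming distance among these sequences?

3

Pairwise Hamming distances:
  Seq1 vs Seq2: 7
  Seq1 vs Seq3: 3
  Seq1 vs Seq4: 8
  Seq2 vs Seq3: 8
  Seq2 vs Seq4: 10
  Seq3 vs Seq4: 10
The smallest is 3, between Seq1 and Seq3.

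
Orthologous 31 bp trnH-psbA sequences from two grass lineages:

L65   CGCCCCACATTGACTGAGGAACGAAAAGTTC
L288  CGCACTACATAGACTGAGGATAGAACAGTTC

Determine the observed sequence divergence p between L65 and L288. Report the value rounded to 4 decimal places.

Differing sites — 4:C/A; 6:C/T; 11:T/A; 21:A/T; 22:C/A; 26:A/C.
There are 6 differences over 31 sites, so p = 6/31 = 0.1935.

0.1935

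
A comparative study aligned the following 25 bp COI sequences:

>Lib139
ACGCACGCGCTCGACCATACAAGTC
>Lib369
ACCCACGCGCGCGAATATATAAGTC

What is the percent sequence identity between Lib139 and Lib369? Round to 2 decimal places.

Differing sites — 3:G/C; 11:T/G; 15:C/A; 16:C/T; 20:C/T.
20 of the 25 sites match, so the percent identity is 20/25 × 100 = 80.00%.

80.00%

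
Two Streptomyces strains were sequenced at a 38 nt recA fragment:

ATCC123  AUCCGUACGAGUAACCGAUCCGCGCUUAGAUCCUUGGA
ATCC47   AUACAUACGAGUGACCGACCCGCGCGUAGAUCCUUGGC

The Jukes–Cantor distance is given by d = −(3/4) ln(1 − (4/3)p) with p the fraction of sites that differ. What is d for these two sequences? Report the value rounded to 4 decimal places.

Differing sites — 3:C/A; 5:G/A; 13:A/G; 19:U/C; 26:U/G; 38:A/C.
p = 6/38 = 0.157895.
d = −0.75 · ln(1 − (4/3)·0.157895) = −0.75 · ln(0.789473) = −0.75 · (-0.236390) = 0.1773.

0.1773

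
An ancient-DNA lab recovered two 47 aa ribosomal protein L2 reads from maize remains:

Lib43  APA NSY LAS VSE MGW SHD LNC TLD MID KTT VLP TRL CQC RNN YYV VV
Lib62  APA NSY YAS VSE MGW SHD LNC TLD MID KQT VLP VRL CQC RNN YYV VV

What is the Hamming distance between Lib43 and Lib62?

3

Mismatches occur at site 7 (L→Y), site 29 (T→Q), site 34 (T→V).
That gives 3 mismatches out of 47 aligned sites, so the Hamming distance is 3.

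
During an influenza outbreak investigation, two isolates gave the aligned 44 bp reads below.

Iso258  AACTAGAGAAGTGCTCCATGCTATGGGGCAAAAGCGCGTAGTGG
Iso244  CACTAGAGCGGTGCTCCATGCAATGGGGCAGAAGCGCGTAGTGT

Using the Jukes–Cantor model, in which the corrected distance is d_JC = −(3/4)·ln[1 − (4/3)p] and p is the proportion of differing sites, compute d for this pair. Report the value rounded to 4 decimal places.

0.1505

Differing sites — 1:A/C; 9:A/C; 10:A/G; 22:T/A; 31:A/G; 44:G/T.
p = 6/44 = 0.136364.
d = −0.75 · ln(1 − (4/3)·0.136364) = −0.75 · ln(0.818181) = −0.75 · (-0.200672) = 0.1505.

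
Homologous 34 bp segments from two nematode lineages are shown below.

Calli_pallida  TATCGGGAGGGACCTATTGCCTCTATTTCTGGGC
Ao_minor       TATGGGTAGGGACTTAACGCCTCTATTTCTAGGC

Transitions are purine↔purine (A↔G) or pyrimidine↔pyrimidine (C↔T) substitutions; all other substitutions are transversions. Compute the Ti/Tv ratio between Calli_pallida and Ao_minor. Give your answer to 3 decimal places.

1.000

Mismatches occur at site 4 (C↔G, transversion), site 7 (G↔T, transversion), site 14 (C↔T, transition), site 17 (T↔A, transversion), site 18 (T↔C, transition), site 31 (G↔A, transition).
Of the 6 differences, 3 transitions and 3 transversions, so Ti/Tv = 3/3 = 1.000.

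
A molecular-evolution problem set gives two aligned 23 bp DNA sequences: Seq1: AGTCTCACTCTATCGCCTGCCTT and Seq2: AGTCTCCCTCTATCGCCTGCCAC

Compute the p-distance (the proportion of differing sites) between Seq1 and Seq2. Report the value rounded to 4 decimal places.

The sequences differ at positions 7 (A/C), 22 (T/A), 23 (T/C).
There are 3 differences over 23 sites, so p = 3/23 = 0.1304.

0.1304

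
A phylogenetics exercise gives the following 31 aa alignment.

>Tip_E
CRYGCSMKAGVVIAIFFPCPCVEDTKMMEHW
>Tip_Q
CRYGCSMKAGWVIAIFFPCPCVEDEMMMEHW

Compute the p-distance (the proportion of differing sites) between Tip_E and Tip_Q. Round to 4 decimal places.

0.0968

Differing sites — 11:V/W; 25:T/E; 26:K/M.
There are 3 differences over 31 sites, so p = 3/31 = 0.0968.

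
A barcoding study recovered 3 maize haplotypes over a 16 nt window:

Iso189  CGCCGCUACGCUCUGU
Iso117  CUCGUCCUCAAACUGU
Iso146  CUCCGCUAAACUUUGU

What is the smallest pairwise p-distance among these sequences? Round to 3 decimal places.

Pairwise Hamming distances:
  Iso189 vs Iso117: 8
  Iso189 vs Iso146: 4
  Iso117 vs Iso146: 8
The smallest is 4 mismatches, between Iso189 and Iso146; p = 4/16 = 0.250.

0.250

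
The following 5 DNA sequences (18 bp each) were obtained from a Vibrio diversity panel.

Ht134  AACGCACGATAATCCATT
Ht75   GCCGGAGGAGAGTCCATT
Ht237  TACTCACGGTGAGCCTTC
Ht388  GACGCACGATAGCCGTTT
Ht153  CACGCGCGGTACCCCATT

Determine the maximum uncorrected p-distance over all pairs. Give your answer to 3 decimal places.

Pairwise Hamming distances:
  Ht134 vs Ht75: 6
  Ht134 vs Ht237: 7
  Ht134 vs Ht388: 5
  Ht134 vs Ht153: 5
  Ht75 vs Ht237: 12
  Ht75 vs Ht388: 7
  Ht75 vs Ht153: 9
  Ht237 vs Ht388: 8
  Ht237 vs Ht153: 8
  Ht388 vs Ht153: 6
The largest is 12 mismatches, between Ht75 and Ht237; p = 12/18 = 0.667.

0.667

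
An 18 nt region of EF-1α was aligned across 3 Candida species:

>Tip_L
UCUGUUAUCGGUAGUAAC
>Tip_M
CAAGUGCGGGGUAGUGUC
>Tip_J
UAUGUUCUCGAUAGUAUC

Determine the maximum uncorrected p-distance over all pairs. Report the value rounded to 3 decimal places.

0.500

Pairwise Hamming distances:
  Tip_L vs Tip_M: 9
  Tip_L vs Tip_J: 4
  Tip_M vs Tip_J: 7
The largest is 9 mismatches, between Tip_L and Tip_M; p = 9/18 = 0.500.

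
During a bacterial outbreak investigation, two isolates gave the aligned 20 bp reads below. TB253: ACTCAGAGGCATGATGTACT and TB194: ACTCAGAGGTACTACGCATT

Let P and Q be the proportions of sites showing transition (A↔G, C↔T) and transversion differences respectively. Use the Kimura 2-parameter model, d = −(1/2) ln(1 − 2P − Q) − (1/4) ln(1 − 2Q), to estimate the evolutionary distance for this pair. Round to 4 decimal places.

0.4256

The sequences differ at positions 10 (C/T, transition), 12 (T/C, transition), 13 (G/T, transversion), 15 (T/C, transition), 17 (T/C, transition), 19 (C/T, transition).
Of the 6 differences, 5 transitions and 1 transversion over 20 sites: P = 5/20 = 0.250000, Q = 1/20 = 0.050000.
d = −0.5·ln(0.450000) − 0.25·ln(0.900000) = −0.5·(-0.798508) − 0.25·(-0.105361) = 0.4256.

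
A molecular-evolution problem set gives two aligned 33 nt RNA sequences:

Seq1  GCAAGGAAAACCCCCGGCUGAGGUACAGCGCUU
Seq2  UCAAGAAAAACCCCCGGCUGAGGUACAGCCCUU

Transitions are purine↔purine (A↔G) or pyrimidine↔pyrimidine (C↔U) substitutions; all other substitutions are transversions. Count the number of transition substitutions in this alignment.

The sequences differ at positions 1 (G/U, transversion), 6 (G/A, transition), 30 (G/C, transversion).
Of the 3 differences, 1 transition and 2 transversions, so the answer is 1.

1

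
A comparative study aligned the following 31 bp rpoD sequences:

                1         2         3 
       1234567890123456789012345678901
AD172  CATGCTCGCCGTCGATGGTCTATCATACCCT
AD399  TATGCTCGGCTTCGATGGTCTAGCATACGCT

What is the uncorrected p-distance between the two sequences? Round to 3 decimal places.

The sequences differ at positions 1 (C/T), 9 (C/G), 11 (G/T), 23 (T/G), 29 (C/G).
There are 5 differences over 31 sites, so p = 5/31 = 0.161.

0.161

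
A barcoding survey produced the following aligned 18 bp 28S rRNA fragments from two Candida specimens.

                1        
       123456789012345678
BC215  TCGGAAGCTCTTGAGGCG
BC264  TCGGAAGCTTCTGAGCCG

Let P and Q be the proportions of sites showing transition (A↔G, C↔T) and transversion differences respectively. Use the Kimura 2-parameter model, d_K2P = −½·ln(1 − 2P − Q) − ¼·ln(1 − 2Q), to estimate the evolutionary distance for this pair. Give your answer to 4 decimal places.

The sequences differ at positions 10 (C/T, transition), 11 (T/C, transition), 16 (G/C, transversion).
Of the 3 differences, 2 transitions and 1 transversion over 18 sites: P = 2/18 = 0.111111, Q = 1/18 = 0.055556.
d = −0.5·ln(0.722222) − 0.25·ln(0.888888) = −0.5·(-0.325423) − 0.25·(-0.117784) = 0.1922.

0.1922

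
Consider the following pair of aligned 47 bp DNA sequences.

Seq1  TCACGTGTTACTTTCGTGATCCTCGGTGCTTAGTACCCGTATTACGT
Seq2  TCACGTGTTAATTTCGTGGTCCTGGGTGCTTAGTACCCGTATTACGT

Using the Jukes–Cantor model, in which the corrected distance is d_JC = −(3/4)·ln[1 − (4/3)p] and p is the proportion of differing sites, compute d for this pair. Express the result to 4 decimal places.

0.0667

Mismatches occur at site 11 (C↔A), site 19 (A↔G), site 24 (C↔G).
p = 3/47 = 0.063830.
d = −0.75 · ln(1 − (4/3)·0.063830) = −0.75 · ln(0.914893) = −0.75 · (-0.088948) = 0.0667.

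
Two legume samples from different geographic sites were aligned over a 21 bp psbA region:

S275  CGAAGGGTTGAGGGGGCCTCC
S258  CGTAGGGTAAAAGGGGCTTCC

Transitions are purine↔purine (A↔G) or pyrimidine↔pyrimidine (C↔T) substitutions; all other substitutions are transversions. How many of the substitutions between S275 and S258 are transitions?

3

Mismatches occur at site 3 (A↔T, transversion), site 9 (T↔A, transversion), site 10 (G↔A, transition), site 12 (G↔A, transition), site 18 (C↔T, transition).
Of the 5 differences, 3 transitions and 2 transversions, so the answer is 3.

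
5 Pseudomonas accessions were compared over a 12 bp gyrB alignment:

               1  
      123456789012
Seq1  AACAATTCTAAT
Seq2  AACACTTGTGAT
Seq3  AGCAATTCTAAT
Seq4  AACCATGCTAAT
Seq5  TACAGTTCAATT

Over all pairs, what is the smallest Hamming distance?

Pairwise Hamming distances:
  Seq1 vs Seq2: 3
  Seq1 vs Seq3: 1
  Seq1 vs Seq4: 2
  Seq1 vs Seq5: 4
  Seq2 vs Seq3: 4
  Seq2 vs Seq4: 5
  Seq2 vs Seq5: 6
  Seq3 vs Seq4: 3
  Seq3 vs Seq5: 5
  Seq4 vs Seq5: 6
The smallest is 1, between Seq1 and Seq3.

1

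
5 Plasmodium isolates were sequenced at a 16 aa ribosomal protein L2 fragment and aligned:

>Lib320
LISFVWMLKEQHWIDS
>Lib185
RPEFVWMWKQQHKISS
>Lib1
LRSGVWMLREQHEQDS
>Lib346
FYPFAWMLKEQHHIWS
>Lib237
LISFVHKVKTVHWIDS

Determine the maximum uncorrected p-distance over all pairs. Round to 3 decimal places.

0.688

Pairwise Hamming distances:
  Lib320 vs Lib185: 7
  Lib320 vs Lib1: 5
  Lib320 vs Lib346: 6
  Lib320 vs Lib237: 5
  Lib185 vs Lib1: 10
  Lib185 vs Lib346: 8
  Lib185 vs Lib237: 10
  Lib1 vs Lib346: 9
  Lib1 vs Lib237: 10
  Lib346 vs Lib237: 11
The largest is 11 mismatches, between Lib346 and Lib237; p = 11/16 = 0.688.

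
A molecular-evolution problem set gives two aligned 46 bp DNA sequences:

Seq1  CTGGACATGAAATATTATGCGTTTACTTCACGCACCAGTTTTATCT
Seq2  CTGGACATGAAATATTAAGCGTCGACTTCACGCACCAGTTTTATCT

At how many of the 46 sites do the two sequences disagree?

Mismatches occur at site 18 (T↔A), site 23 (T↔C), site 24 (T↔G).
That gives 3 mismatches out of 46 aligned sites, so the Hamming distance is 3.

3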